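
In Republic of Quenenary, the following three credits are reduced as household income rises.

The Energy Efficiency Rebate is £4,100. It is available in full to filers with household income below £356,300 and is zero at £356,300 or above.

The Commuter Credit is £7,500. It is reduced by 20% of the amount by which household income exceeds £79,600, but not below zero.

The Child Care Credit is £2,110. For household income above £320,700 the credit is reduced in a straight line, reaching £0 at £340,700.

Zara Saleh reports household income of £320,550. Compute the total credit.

£6,210

Energy Efficiency Rebate: £320,550 is below the £356,300 cutoff, so the full £4,100 applies.
Commuter Credit: 20% of the £240,950 excess over £79,600 is £48,190 ≥ base, so the credit is £0.
Child Care Credit: £320,550 is at or below the £320,700 threshold, so the full £2,110 applies.
Total: £4,100 + £0 + £2,110 = £6,210.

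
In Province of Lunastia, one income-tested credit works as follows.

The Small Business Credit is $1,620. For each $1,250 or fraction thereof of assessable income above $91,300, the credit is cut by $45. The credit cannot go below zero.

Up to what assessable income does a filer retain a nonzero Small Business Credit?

$135,050

After 35 increments the reduction is 35 × $45 = $1,575, leaving $45; one more increment wipes it out. Increment 35 ends at excess 35 × $1,250 = $43,750, so the highest qualifying income is $91,300 + $43,750 = $135,050.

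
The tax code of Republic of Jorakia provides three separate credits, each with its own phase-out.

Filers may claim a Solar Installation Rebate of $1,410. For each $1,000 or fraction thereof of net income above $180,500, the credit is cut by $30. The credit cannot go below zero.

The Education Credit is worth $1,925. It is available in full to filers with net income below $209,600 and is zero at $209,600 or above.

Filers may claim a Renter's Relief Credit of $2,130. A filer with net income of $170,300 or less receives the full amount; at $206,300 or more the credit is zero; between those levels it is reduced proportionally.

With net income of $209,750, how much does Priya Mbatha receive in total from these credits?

Solar Installation Rebate: income exceeds $180,500 by $29,250, which is 30 full-or-partial $1,000 increments; reduction = 30 × $30 = $900, leaving $510.
Education Credit: $209,750 meets or exceeds the $209,600 cutoff, so the credit is $0.
Renter's Relief Credit: $209,750 is at or above $206,300, so the credit is $0.
Total: $510 + $0 + $0 = $510.

$510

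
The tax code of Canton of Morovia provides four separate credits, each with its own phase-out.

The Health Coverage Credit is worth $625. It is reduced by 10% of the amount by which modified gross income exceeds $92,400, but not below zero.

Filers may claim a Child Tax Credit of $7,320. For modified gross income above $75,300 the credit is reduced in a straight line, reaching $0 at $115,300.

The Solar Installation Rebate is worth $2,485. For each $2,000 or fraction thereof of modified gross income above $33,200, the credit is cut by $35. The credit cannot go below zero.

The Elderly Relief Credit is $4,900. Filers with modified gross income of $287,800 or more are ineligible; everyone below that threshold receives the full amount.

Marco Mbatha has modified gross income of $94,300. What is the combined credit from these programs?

Health Coverage Credit: 10% of the $1,900 excess over $92,400 is $190; credit = $625 − $190 = $435.
Child Tax Credit: $94,300 is $19,000 into a $40,000 phase-out range, leaving 21,000/40,000 of the credit: $7,320 × 21,000/40,000 = $3,843.
Solar Installation Rebate: income exceeds $33,200 by $61,100, which is 31 full-or-partial $2,000 increments; reduction = 31 × $35 = $1,085, leaving $1,400.
Elderly Relief Credit: $94,300 is below the $287,800 cutoff, so the full $4,900 applies.
Total: $435 + $3,843 + $1,400 + $4,900 = $10,578.

$10,578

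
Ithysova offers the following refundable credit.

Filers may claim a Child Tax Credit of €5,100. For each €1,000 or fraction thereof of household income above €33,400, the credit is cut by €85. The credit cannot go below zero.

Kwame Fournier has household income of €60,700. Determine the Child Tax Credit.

Child Tax Credit: income exceeds €33,400 by €27,300, which is 28 full-or-partial €1,000 increments; reduction = 28 × €85 = €2,380, leaving €2,720.

€2,720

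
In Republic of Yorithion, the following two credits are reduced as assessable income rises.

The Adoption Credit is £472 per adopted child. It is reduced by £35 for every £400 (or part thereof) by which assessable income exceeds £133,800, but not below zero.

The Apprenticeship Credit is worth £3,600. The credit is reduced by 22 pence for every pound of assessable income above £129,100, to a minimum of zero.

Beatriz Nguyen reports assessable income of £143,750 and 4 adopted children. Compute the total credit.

Adoption Credit: base = 4 × £472 = £1,888. income exceeds £133,800 by £9,950, which is 25 full-or-partial £400 increments; reduction = 25 × £35 = £875, leaving £1,013.
Apprenticeship Credit: 22% of the £14,650 excess over £129,100 is £3,223; credit = £3,600 − £3,223 = £377.
Total: £1,013 + £377 = £1,390.

£1,390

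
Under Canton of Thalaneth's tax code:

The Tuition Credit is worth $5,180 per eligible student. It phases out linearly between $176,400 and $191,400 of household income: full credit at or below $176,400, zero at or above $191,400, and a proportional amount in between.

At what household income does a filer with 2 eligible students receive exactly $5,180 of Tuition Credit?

Full credit = 2 × $5,180 = $10,360.
$5,180 is 5,180/10,360 of the full $10,360, so 5,180/10,360 of the $15,000 range has been used: income = $176,400 + $15,000 × 5,180/10,360 = $183,900.

$183,900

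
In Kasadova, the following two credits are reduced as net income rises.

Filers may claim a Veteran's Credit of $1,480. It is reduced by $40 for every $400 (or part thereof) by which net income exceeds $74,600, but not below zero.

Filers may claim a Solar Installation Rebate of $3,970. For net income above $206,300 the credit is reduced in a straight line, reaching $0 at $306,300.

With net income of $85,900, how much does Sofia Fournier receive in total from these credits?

$4,290

Veteran's Credit: income exceeds $74,600 by $11,300, which is 29 full-or-partial $400 increments; reduction = 29 × $40 = $1,160, leaving $320.
Solar Installation Rebate: $85,900 is at or below the $206,300 threshold, so the full $3,970 applies.
Total: $320 + $3,970 = $4,290.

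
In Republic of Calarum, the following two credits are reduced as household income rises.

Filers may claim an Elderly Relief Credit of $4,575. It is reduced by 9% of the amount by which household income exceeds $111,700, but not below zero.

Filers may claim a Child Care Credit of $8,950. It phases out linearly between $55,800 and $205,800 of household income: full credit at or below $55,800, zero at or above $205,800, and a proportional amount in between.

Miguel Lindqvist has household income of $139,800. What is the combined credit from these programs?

$5,984

Elderly Relief Credit: 9% of the $28,100 excess over $111,700 is $2,529; credit = $4,575 − $2,529 = $2,046.
Child Care Credit: $139,800 is $84,000 into a $150,000 phase-out range, leaving 66,000/150,000 of the credit: $8,950 × 66,000/150,000 = $3,938.
Total: $2,046 + $3,938 = $5,984.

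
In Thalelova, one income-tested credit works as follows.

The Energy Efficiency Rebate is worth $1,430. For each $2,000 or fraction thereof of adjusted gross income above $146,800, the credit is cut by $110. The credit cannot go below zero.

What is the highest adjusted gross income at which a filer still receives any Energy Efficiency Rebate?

$170,800

After 12 increments the reduction is 12 × $110 = $1,320, leaving $110; one more increment wipes it out. Increment 12 ends at excess 12 × $2,000 = $24,000, so the highest qualifying income is $146,800 + $24,000 = $170,800.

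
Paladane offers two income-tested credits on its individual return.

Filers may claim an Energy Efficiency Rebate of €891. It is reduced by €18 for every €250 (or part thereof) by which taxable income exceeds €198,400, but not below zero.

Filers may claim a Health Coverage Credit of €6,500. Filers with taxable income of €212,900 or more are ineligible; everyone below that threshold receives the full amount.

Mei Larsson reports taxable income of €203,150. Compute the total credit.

Energy Efficiency Rebate: income exceeds €198,400 by €4,750, which is 19 full-or-partial €250 increments; reduction = 19 × €18 = €342, leaving €549.
Health Coverage Credit: €203,150 is below the €212,900 cutoff, so the full €6,500 applies.
Total: €549 + €6,500 = €7,049.

€7,049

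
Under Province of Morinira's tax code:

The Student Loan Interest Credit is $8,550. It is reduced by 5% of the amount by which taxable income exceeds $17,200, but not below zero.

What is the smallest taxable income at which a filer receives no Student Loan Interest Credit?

The credit falls by 5% of each dollar above $17,200, so it reaches zero when the excess is $8,550 / 5% = $171,000: income = $17,200 + $171,000 = $188,200.

$188,200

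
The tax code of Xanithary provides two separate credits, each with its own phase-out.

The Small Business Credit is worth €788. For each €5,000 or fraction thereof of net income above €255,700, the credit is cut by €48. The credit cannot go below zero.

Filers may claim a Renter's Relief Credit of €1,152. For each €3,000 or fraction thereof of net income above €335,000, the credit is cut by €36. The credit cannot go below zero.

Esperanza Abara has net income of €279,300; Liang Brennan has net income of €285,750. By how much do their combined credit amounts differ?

€96

Esperanza (€279,300): Small Business Credit: income exceeds €255,700 by €23,600, which is 5 full-or-partial €5,000 increments; reduction = 5 × €48 = €240, leaving €548. Renter's Relief Credit: €279,300 is at or below the €335,000 threshold, so the full €1,152 applies. total €548 + €1,152 = €1,700
Liang (€285,750): Small Business Credit: income exceeds €255,700 by €30,050, which is 7 full-or-partial €5,000 increments; reduction = 7 × €48 = €336, leaving €452. Renter's Relief Credit: €285,750 is at or below the €335,000 threshold, so the full €1,152 applies. total €452 + €1,152 = €1,604
Difference: |€1,700 − €1,604| = €96.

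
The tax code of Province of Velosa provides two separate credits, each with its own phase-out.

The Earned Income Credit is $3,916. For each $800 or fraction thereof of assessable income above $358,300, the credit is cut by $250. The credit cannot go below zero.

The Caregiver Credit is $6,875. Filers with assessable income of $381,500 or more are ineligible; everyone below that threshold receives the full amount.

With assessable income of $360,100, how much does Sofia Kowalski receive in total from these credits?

Earned Income Credit: income exceeds $358,300 by $1,800, which is 3 full-or-partial $800 increments; reduction = 3 × $250 = $750, leaving $3,166.
Caregiver Credit: $360,100 is below the $381,500 cutoff, so the full $6,875 applies.
Total: $3,166 + $6,875 = $10,041.

$10,041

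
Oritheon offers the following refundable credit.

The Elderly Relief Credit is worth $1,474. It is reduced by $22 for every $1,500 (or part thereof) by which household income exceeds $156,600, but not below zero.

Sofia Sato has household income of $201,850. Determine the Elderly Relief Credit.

$792

Elderly Relief Credit: income exceeds $156,600 by $45,250, which is 31 full-or-partial $1,500 increments; reduction = 31 × $22 = $682, leaving $792.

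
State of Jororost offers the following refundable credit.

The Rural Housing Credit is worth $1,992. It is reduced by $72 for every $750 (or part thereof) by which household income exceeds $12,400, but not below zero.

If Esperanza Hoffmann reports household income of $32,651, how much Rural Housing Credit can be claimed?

$0

Rural Housing Credit: income exceeds $12,400 by $20,251 → 28 increments × $72 = $2,016 ≥ base, so the credit is $0.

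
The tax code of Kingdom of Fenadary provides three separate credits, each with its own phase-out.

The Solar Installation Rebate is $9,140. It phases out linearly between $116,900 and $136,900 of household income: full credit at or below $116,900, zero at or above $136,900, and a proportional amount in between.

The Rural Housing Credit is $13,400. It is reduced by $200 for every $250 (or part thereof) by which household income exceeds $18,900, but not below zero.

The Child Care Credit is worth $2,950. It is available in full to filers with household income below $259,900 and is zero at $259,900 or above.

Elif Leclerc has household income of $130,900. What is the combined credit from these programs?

Solar Installation Rebate: $130,900 is $14,000 into a $20,000 phase-out range, leaving 6,000/20,000 of the credit: $9,140 × 6,000/20,000 = $2,742.
Rural Housing Credit: income exceeds $18,900 by $112,000 → 448 increments × $200 = $89,600 ≥ base, so the credit is $0.
Child Care Credit: $130,900 is below the $259,900 cutoff, so the full $2,950 applies.
Total: $2,742 + $0 + $2,950 = $5,692.

$5,692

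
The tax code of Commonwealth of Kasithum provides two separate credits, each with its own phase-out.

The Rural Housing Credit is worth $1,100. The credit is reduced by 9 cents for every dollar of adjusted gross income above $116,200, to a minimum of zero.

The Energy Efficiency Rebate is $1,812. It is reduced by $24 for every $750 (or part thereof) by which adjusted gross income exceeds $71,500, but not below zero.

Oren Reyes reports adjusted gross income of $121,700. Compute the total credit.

$809

Rural Housing Credit: 9% of the $5,500 excess over $116,200 is $495; credit = $1,100 − $495 = $605.
Energy Efficiency Rebate: income exceeds $71,500 by $50,200, which is 67 full-or-partial $750 increments; reduction = 67 × $24 = $1,608, leaving $204.
Total: $605 + $204 = $809.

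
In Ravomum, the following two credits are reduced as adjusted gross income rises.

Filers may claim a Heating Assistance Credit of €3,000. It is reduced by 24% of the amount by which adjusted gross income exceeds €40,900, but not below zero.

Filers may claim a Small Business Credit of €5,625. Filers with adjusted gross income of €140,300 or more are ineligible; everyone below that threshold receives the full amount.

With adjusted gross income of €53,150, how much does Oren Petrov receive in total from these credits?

€5,685

Heating Assistance Credit: 24% of the €12,250 excess over €40,900 is €2,940; credit = €3,000 − €2,940 = €60.
Small Business Credit: €53,150 is below the €140,300 cutoff, so the full €5,625 applies.
Total: €60 + €5,625 = €5,685.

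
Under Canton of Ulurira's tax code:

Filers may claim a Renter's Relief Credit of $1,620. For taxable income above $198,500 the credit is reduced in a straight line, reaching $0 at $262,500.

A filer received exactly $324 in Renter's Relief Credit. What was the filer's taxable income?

$249,700

$324 is 324/1,620 of the full $1,620, so 1,296/1,620 of the $64,000 range has been used: income = $198,500 + $64,000 × 1,296/1,620 = $249,700.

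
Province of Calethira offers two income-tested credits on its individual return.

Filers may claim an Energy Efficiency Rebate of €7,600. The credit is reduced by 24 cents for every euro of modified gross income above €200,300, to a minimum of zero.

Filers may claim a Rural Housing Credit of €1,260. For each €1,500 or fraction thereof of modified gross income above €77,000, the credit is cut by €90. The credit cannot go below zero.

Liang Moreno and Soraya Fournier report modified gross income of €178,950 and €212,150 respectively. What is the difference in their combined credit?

€2,844

Liang (€178,950): Energy Efficiency Rebate: €178,950 is at or below the €200,300 threshold, so the full €7,600 applies. Rural Housing Credit: income exceeds €77,000 by €101,950 → 68 increments × €90 = €6,120 ≥ base, so the credit is €0. total €7,600 + €0 = €7,600
Soraya (€212,150): Energy Efficiency Rebate: 24% of the €11,850 excess over €200,300 is €2,844; credit = €7,600 − €2,844 = €4,756. Rural Housing Credit: income exceeds €77,000 by €135,150 → 91 increments × €90 = €8,190 ≥ base, so the credit is €0. total €4,756 + €0 = €4,756
Difference: |€7,600 − €4,756| = €2,844.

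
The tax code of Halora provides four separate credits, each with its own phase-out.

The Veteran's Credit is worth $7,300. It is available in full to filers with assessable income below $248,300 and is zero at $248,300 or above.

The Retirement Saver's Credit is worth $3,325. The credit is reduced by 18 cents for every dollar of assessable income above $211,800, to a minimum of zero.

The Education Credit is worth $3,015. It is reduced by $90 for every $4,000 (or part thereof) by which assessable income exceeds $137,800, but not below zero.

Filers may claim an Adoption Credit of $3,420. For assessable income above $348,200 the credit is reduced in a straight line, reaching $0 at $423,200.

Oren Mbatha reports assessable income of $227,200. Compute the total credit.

Veteran's Credit: $227,200 is below the $248,300 cutoff, so the full $7,300 applies.
Retirement Saver's Credit: 18% of the $15,400 excess over $211,800 is $2,772; credit = $3,325 − $2,772 = $553.
Education Credit: income exceeds $137,800 by $89,400, which is 23 full-or-partial $4,000 increments; reduction = 23 × $90 = $2,070, leaving $945.
Adoption Credit: $227,200 is at or below the $348,200 threshold, so the full $3,420 applies.
Total: $7,300 + $553 + $945 + $3,420 = $12,218.

$12,218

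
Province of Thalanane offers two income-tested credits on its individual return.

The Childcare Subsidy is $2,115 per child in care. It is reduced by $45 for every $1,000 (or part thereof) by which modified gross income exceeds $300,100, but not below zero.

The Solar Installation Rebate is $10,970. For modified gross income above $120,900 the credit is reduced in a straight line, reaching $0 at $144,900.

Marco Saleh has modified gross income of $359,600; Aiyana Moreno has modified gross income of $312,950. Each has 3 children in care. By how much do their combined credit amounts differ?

$2,115

Marco ($359,600): Childcare Subsidy: base = 3 × $2,115 = $6,345. income exceeds $300,100 by $59,500, which is 60 full-or-partial $1,000 increments; reduction = 60 × $45 = $2,700, leaving $3,645. Solar Installation Rebate: $359,600 is at or above $144,900, so the credit is $0. total $3,645 + $0 = $3,645
Aiyana ($312,950): Childcare Subsidy: base = 3 × $2,115 = $6,345. income exceeds $300,100 by $12,850, which is 13 full-or-partial $1,000 increments; reduction = 13 × $45 = $585, leaving $5,760. Solar Installation Rebate: $312,950 is at or above $144,900, so the credit is $0. total $5,760 + $0 = $5,760
Difference: |$3,645 − $5,760| = $2,115.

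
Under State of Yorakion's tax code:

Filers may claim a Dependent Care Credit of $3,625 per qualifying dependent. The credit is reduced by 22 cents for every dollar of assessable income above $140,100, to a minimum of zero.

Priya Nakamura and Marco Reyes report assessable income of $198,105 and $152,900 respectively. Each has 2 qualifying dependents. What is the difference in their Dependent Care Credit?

Priya ($198,105): Dependent Care Credit: base = 2 × $3,625 = $7,250. 22% of the $58,005 excess over $140,100 is $12,761.10 ≥ base, so the credit is $0.
Marco ($152,900): Dependent Care Credit: base = 2 × $3,625 = $7,250. 22% of the $12,800 excess over $140,100 is $2,816; credit = $7,250 − $2,816 = $4,434.
Difference: |$0 − $4,434| = $4,434.

$4,434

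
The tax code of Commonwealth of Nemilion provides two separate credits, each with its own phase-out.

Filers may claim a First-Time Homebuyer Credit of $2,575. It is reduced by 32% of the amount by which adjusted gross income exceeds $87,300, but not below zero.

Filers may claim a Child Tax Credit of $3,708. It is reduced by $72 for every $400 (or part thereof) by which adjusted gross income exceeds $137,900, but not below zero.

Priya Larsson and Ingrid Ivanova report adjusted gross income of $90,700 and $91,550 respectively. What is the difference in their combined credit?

Priya ($90,700): First-Time Homebuyer Credit: 32% of the $3,400 excess over $87,300 is $1,088; credit = $2,575 − $1,088 = $1,487. Child Tax Credit: $90,700 is at or below the $137,900 threshold, so the full $3,708 applies. total $1,487 + $3,708 = $5,195
Ingrid ($91,550): First-Time Homebuyer Credit: 32% of the $4,250 excess over $87,300 is $1,360; credit = $2,575 − $1,360 = $1,215. Child Tax Credit: $91,550 is at or below the $137,900 threshold, so the full $3,708 applies. total $1,215 + $3,708 = $4,923
Difference: |$5,195 − $4,923| = $272.

$272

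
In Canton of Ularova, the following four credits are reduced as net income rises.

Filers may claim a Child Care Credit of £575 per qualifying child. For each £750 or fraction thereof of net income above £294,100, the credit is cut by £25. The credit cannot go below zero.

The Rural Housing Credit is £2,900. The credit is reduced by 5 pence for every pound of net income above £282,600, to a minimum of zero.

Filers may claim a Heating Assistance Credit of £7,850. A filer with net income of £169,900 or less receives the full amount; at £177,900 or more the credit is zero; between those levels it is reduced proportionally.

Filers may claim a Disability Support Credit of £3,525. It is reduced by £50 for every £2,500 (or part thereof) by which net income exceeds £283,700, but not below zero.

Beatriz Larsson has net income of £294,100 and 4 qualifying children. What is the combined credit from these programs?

£7,900

Child Care Credit: base = 4 × £575 = £2,300. £294,100 is at or below the £294,100 threshold, so the full £2,300 applies.
Rural Housing Credit: 5% of the £11,500 excess over £282,600 is £575; credit = £2,900 − £575 = £2,325.
Heating Assistance Credit: £294,100 is at or above £177,900, so the credit is £0.
Disability Support Credit: income exceeds £283,700 by £10,400, which is 5 full-or-partial £2,500 increments; reduction = 5 × £50 = £250, leaving £3,275.
Total: £2,300 + £2,325 + £0 + £3,275 = £7,900.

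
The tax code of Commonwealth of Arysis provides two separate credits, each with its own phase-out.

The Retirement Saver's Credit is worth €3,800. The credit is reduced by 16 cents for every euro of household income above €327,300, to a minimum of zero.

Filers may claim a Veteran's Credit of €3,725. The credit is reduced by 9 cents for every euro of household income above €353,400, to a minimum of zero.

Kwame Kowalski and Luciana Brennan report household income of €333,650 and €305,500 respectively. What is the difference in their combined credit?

Kwame (€333,650): Retirement Saver's Credit: 16% of the €6,350 excess over €327,300 is €1,016; credit = €3,800 − €1,016 = €2,784. Veteran's Credit: €333,650 is at or below the €353,400 threshold, so the full €3,725 applies. total €2,784 + €3,725 = €6,509
Luciana (€305,500): Retirement Saver's Credit: €305,500 is at or below the €327,300 threshold, so the full €3,800 applies. Veteran's Credit: €305,500 is at or below the €353,400 threshold, so the full €3,725 applies. total €3,800 + €3,725 = €7,525
Difference: |€6,509 − €7,525| = €1,016.

€1,016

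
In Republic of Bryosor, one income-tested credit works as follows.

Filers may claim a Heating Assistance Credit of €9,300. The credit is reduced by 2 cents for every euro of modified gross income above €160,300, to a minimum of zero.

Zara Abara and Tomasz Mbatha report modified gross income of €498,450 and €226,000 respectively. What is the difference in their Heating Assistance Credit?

Zara (€498,450): Heating Assistance Credit: 2% of the €338,150 excess over €160,300 is €6,763; credit = €9,300 − €6,763 = €2,537.
Tomasz (€226,000): Heating Assistance Credit: 2% of the €65,700 excess over €160,300 is €1,314; credit = €9,300 − €1,314 = €7,986.
Difference: |€2,537 − €7,986| = €5,449.

€5,449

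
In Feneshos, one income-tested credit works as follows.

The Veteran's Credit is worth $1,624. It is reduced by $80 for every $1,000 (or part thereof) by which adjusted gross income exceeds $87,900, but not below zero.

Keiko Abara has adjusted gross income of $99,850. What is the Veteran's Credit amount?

Veteran's Credit: income exceeds $87,900 by $11,950, which is 12 full-or-partial $1,000 increments; reduction = 12 × $80 = $960, leaving $664.

$664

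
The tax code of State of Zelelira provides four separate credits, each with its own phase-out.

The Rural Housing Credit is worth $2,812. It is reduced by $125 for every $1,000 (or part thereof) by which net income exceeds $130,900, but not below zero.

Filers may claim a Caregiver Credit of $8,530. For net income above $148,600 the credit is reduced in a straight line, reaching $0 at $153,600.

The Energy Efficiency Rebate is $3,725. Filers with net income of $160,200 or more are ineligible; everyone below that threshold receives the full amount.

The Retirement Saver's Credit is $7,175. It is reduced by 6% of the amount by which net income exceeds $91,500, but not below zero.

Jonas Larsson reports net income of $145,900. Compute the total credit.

Rural Housing Credit: income exceeds $130,900 by $15,000, which is 15 full-or-partial $1,000 increments; reduction = 15 × $125 = $1,875, leaving $937.
Caregiver Credit: $145,900 is at or below the $148,600 threshold, so the full $8,530 applies.
Energy Efficiency Rebate: $145,900 is below the $160,200 cutoff, so the full $3,725 applies.
Retirement Saver's Credit: 6% of the $54,400 excess over $91,500 is $3,264; credit = $7,175 − $3,264 = $3,911.
Total: $937 + $8,530 + $3,725 + $3,911 = $17,103.

$17,103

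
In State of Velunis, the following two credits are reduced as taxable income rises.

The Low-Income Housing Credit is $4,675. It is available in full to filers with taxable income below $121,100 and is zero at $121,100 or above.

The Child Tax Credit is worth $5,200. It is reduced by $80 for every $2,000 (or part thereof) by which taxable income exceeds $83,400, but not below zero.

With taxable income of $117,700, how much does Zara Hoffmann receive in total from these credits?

Low-Income Housing Credit: $117,700 is below the $121,100 cutoff, so the full $4,675 applies.
Child Tax Credit: income exceeds $83,400 by $34,300, which is 18 full-or-partial $2,000 increments; reduction = 18 × $80 = $1,440, leaving $3,760.
Total: $4,675 + $3,760 = $8,435.

$8,435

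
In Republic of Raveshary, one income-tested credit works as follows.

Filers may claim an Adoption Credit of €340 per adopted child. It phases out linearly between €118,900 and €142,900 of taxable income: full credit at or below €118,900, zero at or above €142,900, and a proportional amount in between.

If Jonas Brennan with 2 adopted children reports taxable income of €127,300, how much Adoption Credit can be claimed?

Adoption Credit: base = 2 × €340 = €680. €127,300 is €8,400 into a €24,000 phase-out range, leaving 15,600/24,000 of the credit: €680 × 15,600/24,000 = €442.

€442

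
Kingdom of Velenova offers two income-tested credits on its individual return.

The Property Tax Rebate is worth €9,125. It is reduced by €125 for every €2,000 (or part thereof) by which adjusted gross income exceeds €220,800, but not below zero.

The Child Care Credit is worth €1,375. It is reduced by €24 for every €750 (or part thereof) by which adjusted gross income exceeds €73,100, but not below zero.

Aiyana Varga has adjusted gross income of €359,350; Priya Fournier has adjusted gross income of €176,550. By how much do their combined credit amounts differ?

€8,750

Aiyana (€359,350): Property Tax Rebate: income exceeds €220,800 by €138,550, which is 70 full-or-partial €2,000 increments; reduction = 70 × €125 = €8,750, leaving €375. Child Care Credit: income exceeds €73,100 by €286,250 → 382 increments × €24 = €9,168 ≥ base, so the credit is €0. total €375 + €0 = €375
Priya (€176,550): Property Tax Rebate: €176,550 is at or below the €220,800 threshold, so the full €9,125 applies. Child Care Credit: income exceeds €73,100 by €103,450 → 138 increments × €24 = €3,312 ≥ base, so the credit is €0. total €9,125 + €0 = €9,125
Difference: |€375 − €9,125| = €8,750.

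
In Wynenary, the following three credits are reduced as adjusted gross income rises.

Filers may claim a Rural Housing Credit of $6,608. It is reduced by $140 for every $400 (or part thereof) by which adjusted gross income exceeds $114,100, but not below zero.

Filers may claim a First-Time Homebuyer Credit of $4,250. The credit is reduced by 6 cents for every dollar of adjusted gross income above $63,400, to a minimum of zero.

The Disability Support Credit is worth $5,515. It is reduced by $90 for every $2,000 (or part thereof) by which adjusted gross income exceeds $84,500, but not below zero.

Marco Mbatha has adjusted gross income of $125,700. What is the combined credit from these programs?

Rural Housing Credit: income exceeds $114,100 by $11,600, which is 29 full-or-partial $400 increments; reduction = 29 × $140 = $4,060, leaving $2,548.
First-Time Homebuyer Credit: 6% of the $62,300 excess over $63,400 is $3,738; credit = $4,250 − $3,738 = $512.
Disability Support Credit: income exceeds $84,500 by $41,200, which is 21 full-or-partial $2,000 increments; reduction = 21 × $90 = $1,890, leaving $3,625.
Total: $2,548 + $512 + $3,625 = $6,685.

$6,685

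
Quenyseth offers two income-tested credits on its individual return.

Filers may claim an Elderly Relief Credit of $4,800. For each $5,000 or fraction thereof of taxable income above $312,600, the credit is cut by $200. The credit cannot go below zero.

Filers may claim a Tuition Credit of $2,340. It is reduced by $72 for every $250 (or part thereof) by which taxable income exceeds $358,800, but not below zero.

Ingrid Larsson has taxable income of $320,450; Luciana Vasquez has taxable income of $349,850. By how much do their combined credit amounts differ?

Ingrid ($320,450): Elderly Relief Credit: income exceeds $312,600 by $7,850, which is 2 full-or-partial $5,000 increments; reduction = 2 × $200 = $400, leaving $4,400. Tuition Credit: $320,450 is at or below the $358,800 threshold, so the full $2,340 applies. total $4,400 + $2,340 = $6,740
Luciana ($349,850): Elderly Relief Credit: income exceeds $312,600 by $37,250, which is 8 full-or-partial $5,000 increments; reduction = 8 × $200 = $1,600, leaving $3,200. Tuition Credit: $349,850 is at or below the $358,800 threshold, so the full $2,340 applies. total $3,200 + $2,340 = $5,540
Difference: |$6,740 − $5,540| = $1,200.

$1,200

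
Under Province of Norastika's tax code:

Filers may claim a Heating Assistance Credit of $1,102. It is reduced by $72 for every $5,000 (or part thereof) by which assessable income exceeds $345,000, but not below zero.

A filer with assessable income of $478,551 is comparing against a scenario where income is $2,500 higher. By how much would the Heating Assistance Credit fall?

$0

At $478,551 — income exceeds $345,000 by $133,551 → 27 increments × $72 = $1,944 ≥ base, so the credit is $0.
At $481,051 — income exceeds $345,000 by $136,051 → 28 increments × $72 = $2,016 ≥ base, so the credit is $0.
Lost: $0 − $0 = $0.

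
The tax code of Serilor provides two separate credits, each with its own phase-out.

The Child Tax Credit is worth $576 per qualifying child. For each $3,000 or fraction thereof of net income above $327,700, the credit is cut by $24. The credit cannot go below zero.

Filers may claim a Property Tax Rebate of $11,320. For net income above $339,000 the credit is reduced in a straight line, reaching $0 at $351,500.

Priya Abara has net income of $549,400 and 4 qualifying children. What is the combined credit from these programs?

$528

Child Tax Credit: base = 4 × $576 = $2,304. income exceeds $327,700 by $221,700, which is 74 full-or-partial $3,000 increments; reduction = 74 × $24 = $1,776, leaving $528.
Property Tax Rebate: $549,400 is at or above $351,500, so the credit is $0.
Total: $528 + $0 = $528.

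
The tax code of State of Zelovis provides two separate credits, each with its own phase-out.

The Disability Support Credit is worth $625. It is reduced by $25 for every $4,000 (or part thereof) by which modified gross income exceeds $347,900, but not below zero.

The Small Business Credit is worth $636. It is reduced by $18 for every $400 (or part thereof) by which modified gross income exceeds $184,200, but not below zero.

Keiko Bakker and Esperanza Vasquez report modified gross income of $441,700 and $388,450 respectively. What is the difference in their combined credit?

$325

Keiko ($441,700): Disability Support Credit: income exceeds $347,900 by $93,800, which is 24 full-or-partial $4,000 increments; reduction = 24 × $25 = $600, leaving $25. Small Business Credit: income exceeds $184,200 by $257,500 → 644 increments × $18 = $11,592 ≥ base, so the credit is $0. total $25 + $0 = $25
Esperanza ($388,450): Disability Support Credit: income exceeds $347,900 by $40,550, which is 11 full-or-partial $4,000 increments; reduction = 11 × $25 = $275, leaving $350. Small Business Credit: income exceeds $184,200 by $204,250 → 511 increments × $18 = $9,198 ≥ base, so the credit is $0. total $350 + $0 = $350
Difference: |$25 − $350| = $325.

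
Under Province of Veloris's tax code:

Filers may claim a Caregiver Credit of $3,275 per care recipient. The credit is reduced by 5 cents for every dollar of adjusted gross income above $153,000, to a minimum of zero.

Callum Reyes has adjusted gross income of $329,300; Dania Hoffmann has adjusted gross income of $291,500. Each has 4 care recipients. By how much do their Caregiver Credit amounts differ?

Callum ($329,300): Caregiver Credit: base = 4 × $3,275 = $13,100. 5% of the $176,300 excess over $153,000 is $8,815; credit = $13,100 − $8,815 = $4,285.
Dania ($291,500): Caregiver Credit: base = 4 × $3,275 = $13,100. 5% of the $138,500 excess over $153,000 is $6,925; credit = $13,100 − $6,925 = $6,175.
Difference: |$4,285 − $6,175| = $1,890.

$1,890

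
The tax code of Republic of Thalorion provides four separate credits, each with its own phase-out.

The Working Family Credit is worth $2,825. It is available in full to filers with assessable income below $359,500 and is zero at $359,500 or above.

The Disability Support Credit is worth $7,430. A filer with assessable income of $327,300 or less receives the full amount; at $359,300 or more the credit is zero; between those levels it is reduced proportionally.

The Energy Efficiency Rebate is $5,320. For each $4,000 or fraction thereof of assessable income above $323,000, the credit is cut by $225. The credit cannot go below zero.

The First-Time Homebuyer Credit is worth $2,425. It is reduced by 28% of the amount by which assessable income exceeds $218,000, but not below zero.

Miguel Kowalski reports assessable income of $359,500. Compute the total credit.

$3,070

Working Family Credit: $359,500 meets or exceeds the $359,500 cutoff, so the credit is $0.
Disability Support Credit: $359,500 is at or above $359,300, so the credit is $0.
Energy Efficiency Rebate: income exceeds $323,000 by $36,500, which is 10 full-or-partial $4,000 increments; reduction = 10 × $225 = $2,250, leaving $3,070.
First-Time Homebuyer Credit: 28% of the $141,500 excess over $218,000 is $39,620 ≥ base, so the credit is $0.
Total: $0 + $0 + $3,070 + $0 = $3,070.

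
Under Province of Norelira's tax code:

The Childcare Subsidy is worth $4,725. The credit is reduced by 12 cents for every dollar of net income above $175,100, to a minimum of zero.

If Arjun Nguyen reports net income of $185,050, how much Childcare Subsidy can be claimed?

$3,531

Childcare Subsidy: 12% of the $9,950 excess over $175,100 is $1,194; credit = $4,725 − $1,194 = $3,531.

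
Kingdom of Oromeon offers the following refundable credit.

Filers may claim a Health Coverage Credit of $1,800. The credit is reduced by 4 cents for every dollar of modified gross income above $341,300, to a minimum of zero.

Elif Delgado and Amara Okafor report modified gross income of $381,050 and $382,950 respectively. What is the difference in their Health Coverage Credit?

$76

Elif ($381,050): Health Coverage Credit: 4% of the $39,750 excess over $341,300 is $1,590; credit = $1,800 − $1,590 = $210.
Amara ($382,950): Health Coverage Credit: 4% of the $41,650 excess over $341,300 is $1,666; credit = $1,800 − $1,666 = $134.
Difference: |$210 − $134| = $76.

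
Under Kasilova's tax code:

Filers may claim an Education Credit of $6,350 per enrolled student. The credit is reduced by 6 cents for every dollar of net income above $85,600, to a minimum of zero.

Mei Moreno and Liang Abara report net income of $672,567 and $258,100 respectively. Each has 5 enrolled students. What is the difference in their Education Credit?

$21,400

Mei ($672,567): Education Credit: base = 5 × $6,350 = $31,750. 6% of the $586,967 excess over $85,600 is $35,218.02 ≥ base, so the credit is $0.
Liang ($258,100): Education Credit: base = 5 × $6,350 = $31,750. 6% of the $172,500 excess over $85,600 is $10,350; credit = $31,750 − $10,350 = $21,400.
Difference: |$0 − $21,400| = $21,400.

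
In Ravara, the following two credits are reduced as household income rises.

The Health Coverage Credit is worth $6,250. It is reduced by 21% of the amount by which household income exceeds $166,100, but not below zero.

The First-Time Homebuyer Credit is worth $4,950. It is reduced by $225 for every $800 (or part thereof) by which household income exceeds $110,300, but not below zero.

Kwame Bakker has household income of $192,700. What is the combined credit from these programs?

$664

Health Coverage Credit: 21% of the $26,600 excess over $166,100 is $5,586; credit = $6,250 − $5,586 = $664.
First-Time Homebuyer Credit: income exceeds $110,300 by $82,400 → 103 increments × $225 = $23,175 ≥ base, so the credit is $0.
Total: $664 + $0 = $664.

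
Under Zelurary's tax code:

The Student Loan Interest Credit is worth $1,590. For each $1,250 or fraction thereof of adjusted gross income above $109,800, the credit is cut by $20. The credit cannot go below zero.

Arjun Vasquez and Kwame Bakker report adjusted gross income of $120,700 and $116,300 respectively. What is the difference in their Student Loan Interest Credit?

Arjun ($120,700): Student Loan Interest Credit: income exceeds $109,800 by $10,900, which is 9 full-or-partial $1,250 increments; reduction = 9 × $20 = $180, leaving $1,410.
Kwame ($116,300): Student Loan Interest Credit: income exceeds $109,800 by $6,500, which is 6 full-or-partial $1,250 increments; reduction = 6 × $20 = $120, leaving $1,470.
Difference: |$1,410 − $1,470| = $60.

$60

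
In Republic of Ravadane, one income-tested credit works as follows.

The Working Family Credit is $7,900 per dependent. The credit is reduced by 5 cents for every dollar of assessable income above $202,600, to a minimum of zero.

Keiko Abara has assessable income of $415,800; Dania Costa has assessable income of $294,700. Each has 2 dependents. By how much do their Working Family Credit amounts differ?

Keiko ($415,800): Working Family Credit: base = 2 × $7,900 = $15,800. 5% of the $213,200 excess over $202,600 is $10,660; credit = $15,800 − $10,660 = $5,140.
Dania ($294,700): Working Family Credit: base = 2 × $7,900 = $15,800. 5% of the $92,100 excess over $202,600 is $4,605; credit = $15,800 − $4,605 = $11,195.
Difference: |$5,140 − $11,195| = $6,055.

$6,055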